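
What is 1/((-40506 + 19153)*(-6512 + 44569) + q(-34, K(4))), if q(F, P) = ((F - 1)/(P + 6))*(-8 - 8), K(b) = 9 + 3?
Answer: -9/7313679809 ≈ -1.2306e-9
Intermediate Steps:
K(b) = 12
q(F, P) = -16*(-1 + F)/(6 + P) (q(F, P) = ((-1 + F)/(6 + P))*(-16) = -16*(-1 + F)/(6 + P))
1/((-40506 + 19153)*(-6512 + 44569) + q(-34, K(4))) = 1/((-40506 + 19153)*(-6512 + 44569) + 16*(1 - 1*(-34))/(6 + 12)) = 1/(-21353*38057 + 16*(1 + 34)/18) = 1/(-812631121 + 16*(1/18)*35) = 1/(-812631121 + 280/9) = 1/(-7313679809/9) = -9/7313679809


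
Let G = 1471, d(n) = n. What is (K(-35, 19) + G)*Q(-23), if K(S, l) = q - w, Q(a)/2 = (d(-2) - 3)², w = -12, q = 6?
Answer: 74450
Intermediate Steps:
Q(a) = 50 (Q(a) = 2*(-2 - 3)² = 2*(-5)² = 2*25 = 50)
K(S, l) = 18 (K(S, l) = 6 - 1*(-12) = 6 + 12 = 18)
(K(-35, 19) + G)*Q(-23) = (18 + 1471)*50 = 1489*50 = 74450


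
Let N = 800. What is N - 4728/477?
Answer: 125624/159 ≈ 790.09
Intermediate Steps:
N - 4728/477 = 800 - 4728/477 = 800 - 1576*1/159 = 800 - 1576/159 = 125624/159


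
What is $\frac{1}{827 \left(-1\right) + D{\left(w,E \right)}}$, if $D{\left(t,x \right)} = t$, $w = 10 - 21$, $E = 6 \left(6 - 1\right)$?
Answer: $- \frac{1}{838} \approx -0.0011933$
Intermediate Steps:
$E = 30$ ($E = 6 \cdot 5 = 30$)
$w = -11$
$\frac{1}{827 \left(-1\right) + D{\left(w,E \right)}} = \frac{1}{827 \left(-1\right) - 11} = \frac{1}{-827 - 11} = \frac{1}{-838} = - \frac{1}{838}$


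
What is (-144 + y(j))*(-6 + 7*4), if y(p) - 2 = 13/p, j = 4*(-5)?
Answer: -31383/10 ≈ -3138.3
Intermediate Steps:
j = -20
y(p) = 2 + 13/p
(-144 + y(j))*(-6 + 7*4) = (-144 + (2 + 13/(-20)))*(-6 + 7*4) = (-144 + (2 + 13*(-1/20)))*(-6 + 28) = (-144 + (2 - 13/20))*22 = (-144 + 27/20)*22 = -2853/20*22 = -31383/10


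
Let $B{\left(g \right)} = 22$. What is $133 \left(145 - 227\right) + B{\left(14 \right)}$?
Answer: $-10884$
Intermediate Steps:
$133 \left(145 - 227\right) + B{\left(14 \right)} = 133 \left(145 - 227\right) + 22 = 133 \left(-82\right) + 22 = -10906 + 22 = -10884$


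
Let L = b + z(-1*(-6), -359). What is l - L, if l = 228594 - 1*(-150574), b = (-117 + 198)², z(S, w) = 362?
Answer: 372245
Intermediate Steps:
b = 6561 (b = 81² = 6561)
l = 379168 (l = 228594 + 150574 = 379168)
L = 6923 (L = 6561 + 362 = 6923)
l - L = 379168 - 1*6923 = 379168 - 6923 = 372245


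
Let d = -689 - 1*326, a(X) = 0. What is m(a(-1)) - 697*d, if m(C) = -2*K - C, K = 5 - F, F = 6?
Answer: 707457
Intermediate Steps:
d = -1015 (d = -689 - 326 = -1015)
K = -1 (K = 5 - 1*6 = 5 - 6 = -1)
m(C) = 2 - C (m(C) = -2*(-1) - C = 2 - C)
m(a(-1)) - 697*d = (2 - 1*0) - 697*(-1015) = (2 + 0) + 707455 = 2 + 707455 = 707457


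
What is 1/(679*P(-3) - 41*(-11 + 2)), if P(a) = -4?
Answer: -1/2347 ≈ -0.00042608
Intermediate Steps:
1/(679*P(-3) - 41*(-11 + 2)) = 1/(679*(-4) - 41*(-11 + 2)) = 1/(-2716 - 41*(-9)) = 1/(-2716 + 369) = 1/(-2347) = -1/2347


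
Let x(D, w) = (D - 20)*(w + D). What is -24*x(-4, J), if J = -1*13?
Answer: -9792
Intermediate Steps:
J = -13
x(D, w) = (-20 + D)*(D + w)
-24*x(-4, J) = -24*((-4)² - 20*(-4) - 20*(-13) - 4*(-13)) = -24*(16 + 80 + 260 + 52) = -24*408 = -9792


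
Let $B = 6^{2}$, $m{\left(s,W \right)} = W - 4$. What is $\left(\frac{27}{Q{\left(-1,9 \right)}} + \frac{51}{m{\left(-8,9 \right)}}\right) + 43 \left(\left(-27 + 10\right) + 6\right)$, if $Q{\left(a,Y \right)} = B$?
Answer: $- \frac{9241}{20} \approx -462.05$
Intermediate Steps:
$m{\left(s,W \right)} = -4 + W$ ($m{\left(s,W \right)} = W - 4 = -4 + W$)
$B = 36$
$Q{\left(a,Y \right)} = 36$
$\left(\frac{27}{Q{\left(-1,9 \right)}} + \frac{51}{m{\left(-8,9 \right)}}\right) + 43 \left(\left(-27 + 10\right) + 6\right) = \left(\frac{27}{36} + \frac{51}{-4 + 9}\right) + 43 \left(\left(-27 + 10\right) + 6\right) = \left(27 \cdot \frac{1}{36} + \frac{51}{5}\right) + 43 \left(-17 + 6\right) = \left(\frac{3}{4} + 51 \cdot \frac{1}{5}\right) + 43 \left(-11\right) = \left(\frac{3}{4} + \frac{51}{5}\right) - 473 = \frac{219}{20} - 473 = - \frac{9241}{20}$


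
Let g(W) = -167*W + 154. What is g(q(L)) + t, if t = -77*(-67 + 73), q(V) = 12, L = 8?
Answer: -2312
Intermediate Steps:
g(W) = 154 - 167*W
t = -462 (t = -77*6 = -462)
g(q(L)) + t = (154 - 167*12) - 462 = (154 - 2004) - 462 = -1850 - 462 = -2312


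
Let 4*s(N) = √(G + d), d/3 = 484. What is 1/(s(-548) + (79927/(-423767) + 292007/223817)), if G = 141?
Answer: -160637555710586118998240/14151048954217861089905753 + 107949753333792985587852*√177/14151048954217861089905753 ≈ 0.090137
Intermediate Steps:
d = 1452 (d = 3*484 = 1452)
s(N) = 3*√177/4 (s(N) = √(141 + 1452)/4 = √1593/4 = (3*√177)/4 = 3*√177/4)
1/(s(-548) + (79927/(-423767) + 292007/223817)) = 1/(3*√177/4 + (79927/(-423767) + 292007/223817)) = 1/(3*√177/4 + (79927*(-1/423767) + 292007*(1/223817))) = 1/(3*√177/4 + (-79927/423767 + 292007/223817)) = 1/(3*√177/4 + 105853909010/94846258639) = 1/(105853909010/94846258639 + 3*√177/4)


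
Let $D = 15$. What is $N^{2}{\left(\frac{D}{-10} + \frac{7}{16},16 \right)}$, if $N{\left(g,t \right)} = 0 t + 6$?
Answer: $36$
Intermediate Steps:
$N{\left(g,t \right)} = 6$ ($N{\left(g,t \right)} = 0 + 6 = 6$)
$N^{2}{\left(\frac{D}{-10} + \frac{7}{16},16 \right)} = 6^{2} = 36$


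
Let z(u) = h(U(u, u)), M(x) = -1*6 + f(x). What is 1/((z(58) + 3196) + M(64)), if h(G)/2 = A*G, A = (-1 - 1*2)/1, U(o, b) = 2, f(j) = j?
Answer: 1/3242 ≈ 0.00030845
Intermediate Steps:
M(x) = -6 + x (M(x) = -1*6 + x = -6 + x)
A = -3 (A = (-1 - 2)*1 = -3*1 = -3)
h(G) = -6*G (h(G) = 2*(-3*G) = -6*G)
z(u) = -12 (z(u) = -6*2 = -12)
1/((z(58) + 3196) + M(64)) = 1/((-12 + 3196) + (-6 + 64)) = 1/(3184 + 58) = 1/3242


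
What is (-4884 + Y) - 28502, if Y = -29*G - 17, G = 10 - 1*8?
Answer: -33461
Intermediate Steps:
G = 2 (G = 10 - 8 = 2)
Y = -75 (Y = -29*2 - 17 = -58 - 17 = -75)
(-4884 + Y) - 28502 = (-4884 - 75) - 28502 = -4959 - 28502 = -33461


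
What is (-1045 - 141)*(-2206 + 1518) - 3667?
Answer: 812301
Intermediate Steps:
(-1045 - 141)*(-2206 + 1518) - 3667 = -1186*(-688) - 3667 = 815968 - 3667 = 812301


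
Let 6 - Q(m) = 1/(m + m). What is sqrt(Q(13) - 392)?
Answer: I*sqrt(260962)/26 ≈ 19.648*I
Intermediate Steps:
Q(m) = 6 - 1/(2*m) (Q(m) = 6 - 1/(m + m) = 6 - 1/(2*m))
sqrt(Q(13) - 392) = sqrt((6 - 1/2/13) - 392) = sqrt((6 - 1/2*1/13) - 392) = sqrt((6 - 1/26) - 392) = sqrt(155/26 - 392) = sqrt(-10037/26) = I*sqrt(260962)/26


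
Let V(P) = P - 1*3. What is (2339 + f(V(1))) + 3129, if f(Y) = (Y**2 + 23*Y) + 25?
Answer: 5451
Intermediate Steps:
V(P) = -3 + P (V(P) = P - 3 = -3 + P)
f(Y) = 25 + Y**2 + 23*Y
(2339 + f(V(1))) + 3129 = (2339 + (25 + (-3 + 1)**2 + 23*(-3 + 1))) + 3129 = (2339 + (25 + (-2)**2 + 23*(-2))) + 3129 = (2339 + (25 + 4 - 46)) + 3129 = (2339 - 17) + 3129 = 2322 + 3129 = 5451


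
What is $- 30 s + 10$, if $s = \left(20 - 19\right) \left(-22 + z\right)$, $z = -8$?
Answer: $910$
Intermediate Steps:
$s = -30$ ($s = \left(20 - 19\right) \left(-22 - 8\right) = 1 \left(-30\right) = -30$)
$- 30 s + 10 = \left(-30\right) \left(-30\right) + 10 = 900 + 10 = 910$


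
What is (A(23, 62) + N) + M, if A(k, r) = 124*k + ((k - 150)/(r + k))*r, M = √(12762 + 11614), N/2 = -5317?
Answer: -669344/85 + 2*√6094 ≈ -7718.5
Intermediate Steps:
N = -10634 (N = 2*(-5317) = -10634)
M = 2*√6094 (M = √24376 = 2*√6094 ≈ 156.13)
A(k, r) = 124*k + r*(-150 + k)/(k + r) (A(k, r) = 124*k + ((-150 + k)/(k + r))*r = 124*k + r*(-150 + k)/(k + r))
(A(23, 62) + N) + M = ((-150*62 + 124*23² + 125*23*62)/(23 + 62) - 10634) + 2*√6094 = ((-9300 + 124*529 + 178250)/85 - 10634) + 2*√6094 = ((-9300 + 65596 + 178250)/85 - 10634) + 2*√6094 = ((1/85)*234546 - 10634) + 2*√6094 = (234546/85 - 10634) + 2*√6094 = -669344/85 + 2*√6094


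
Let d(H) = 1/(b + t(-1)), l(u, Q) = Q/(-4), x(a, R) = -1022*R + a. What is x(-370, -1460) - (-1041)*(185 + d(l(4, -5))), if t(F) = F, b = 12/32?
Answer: 8413347/5 ≈ 1.6827e+6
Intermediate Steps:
b = 3/8 (b = 12*(1/32) = 3/8 ≈ 0.37500)
x(a, R) = a - 1022*R
l(u, Q) = -Q/4 (l(u, Q) = Q*(-1/4) = -Q/4)
d(H) = -8/5 (d(H) = 1/(3/8 - 1) = 1/(-5/8) = -8/5)
x(-370, -1460) - (-1041)*(185 + d(l(4, -5))) = (-370 - 1022*(-1460)) - (-1041)*(185 - 8/5) = (-370 + 1492120) - (-1041)*917/5 = 1491750 - 1*(-954597/5) = 1491750 + 954597/5 = 8413347/5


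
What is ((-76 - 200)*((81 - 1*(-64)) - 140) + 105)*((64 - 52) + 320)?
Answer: -423300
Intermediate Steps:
((-76 - 200)*((81 - 1*(-64)) - 140) + 105)*((64 - 52) + 320) = (-276*((81 + 64) - 140) + 105)*(12 + 320) = (-276*(145 - 140) + 105)*332 = (-276*5 + 105)*332 = (-1380 + 105)*332 = -1275*332 = -423300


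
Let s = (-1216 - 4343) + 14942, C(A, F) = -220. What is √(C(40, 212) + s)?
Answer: 7*√187 ≈ 95.724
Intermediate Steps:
s = 9383 (s = -5559 + 14942 = 9383)
√(C(40, 212) + s) = √(-220 + 9383) = √9163 = 7*√187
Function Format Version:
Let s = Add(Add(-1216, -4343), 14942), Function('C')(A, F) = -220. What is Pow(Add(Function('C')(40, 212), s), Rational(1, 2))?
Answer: Mul(7, Pow(187, Rational(1, 2))) ≈ 95.724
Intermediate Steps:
s = 9383 (s = Add(-5559, 14942) = 9383)
Pow(Add(Function('C')(40, 212), s), Rational(1, 2)) = Pow(Add(-220, 9383), Rational(1, 2)) = Pow(9163, Rational(1, 2)) = Mul(7, Pow(187, Rational(1, 2)))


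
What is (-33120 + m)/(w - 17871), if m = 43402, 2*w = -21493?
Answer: -20564/57235 ≈ -0.35929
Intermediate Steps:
w = -21493/2 (w = (½)*(-21493) = -21493/2 ≈ -10747.)
(-33120 + m)/(w - 17871) = (-33120 + 43402)/(-21493/2 - 17871) = 10282/(-57235/2) = 10282*(-2/57235) = -20564/57235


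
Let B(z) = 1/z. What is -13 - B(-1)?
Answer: -12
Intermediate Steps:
-13 - B(-1) = -13 - 1/(-1) = -13 - 1*(-1) = -13 + 1 = -12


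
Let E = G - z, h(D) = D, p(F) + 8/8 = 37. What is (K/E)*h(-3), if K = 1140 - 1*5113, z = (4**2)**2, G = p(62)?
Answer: -11919/220 ≈ -54.177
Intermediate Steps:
p(F) = 36 (p(F) = -1 + 37 = 36)
G = 36
z = 256 (z = 16**2 = 256)
K = -3973 (K = 1140 - 5113 = -3973)
E = -220 (E = 36 - 1*256 = 36 - 256 = -220)
(K/E)*h(-3) = -3973/(-220)*(-3) = -3973*(-1/220)*(-3) = (3973/220)*(-3) = -11919/220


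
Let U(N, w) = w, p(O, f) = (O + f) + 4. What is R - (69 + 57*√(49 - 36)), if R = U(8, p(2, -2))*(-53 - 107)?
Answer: -709 - 57*√13 ≈ -914.52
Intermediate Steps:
p(O, f) = 4 + O + f
R = -640 (R = (4 + 2 - 2)*(-53 - 107) = 4*(-160) = -640)
R - (69 + 57*√(49 - 36)) = -640 - (69 + 57*√(49 - 36)) = -640 - (69 + 57*√13) = -640 + (-69 - 57*√13) = -709 - 57*√13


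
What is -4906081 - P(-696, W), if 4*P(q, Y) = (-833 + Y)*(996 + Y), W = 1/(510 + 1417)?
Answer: -34895370741963/7426658 ≈ -4.6987e+6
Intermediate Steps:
W = 1/1927 ≈ 0.00051894
P(q, Y) = (-833 + Y)*(996 + Y)/4 (P(q, Y) = ((-833 + Y)*(996 + Y))/4 = (-833 + Y)*(996 + Y)/4)
-4906081 - P(-696, W) = -4906081 - (-207417 + (1/1927)²/4 + (163/4)*(1/1927)) = -4906081 - (-207417 + (¼)*(1/3713329) + 163/7708) = -4906081 - (-207417 + 1/14853316 + 163/7708) = -4906081 - 1*(-1540414965335/7426658) = -4906081 + 1540414965335/7426658 = -34895370741963/7426658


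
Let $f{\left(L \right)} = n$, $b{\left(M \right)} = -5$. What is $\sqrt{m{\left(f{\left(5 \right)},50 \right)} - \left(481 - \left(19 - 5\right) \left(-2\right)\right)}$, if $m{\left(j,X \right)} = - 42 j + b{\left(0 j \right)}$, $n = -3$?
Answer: $2 i \sqrt{97} \approx 19.698 i$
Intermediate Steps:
$f{\left(L \right)} = -3$
$m{\left(j,X \right)} = -5 - 42 j$ ($m{\left(j,X \right)} = - 42 j - 5 = -5 - 42 j$)
$\sqrt{m{\left(f{\left(5 \right)},50 \right)} - \left(481 - \left(19 - 5\right) \left(-2\right)\right)} = \sqrt{\left(-5 - -126\right) - \left(481 - \left(19 - 5\right) \left(-2\right)\right)} = \sqrt{\left(-5 + 126\right) + \left(14 \left(-2\right) - 481\right)} = \sqrt{121 - 509} = \sqrt{-388} = 2 i \sqrt{97}$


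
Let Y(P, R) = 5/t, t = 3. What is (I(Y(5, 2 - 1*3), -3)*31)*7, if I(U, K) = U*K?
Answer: -1085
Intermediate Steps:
Y(P, R) = 5/3
I(U, K) = K*U
(I(Y(5, 2 - 1*3), -3)*31)*7 = (-3*5/3*31)*7 = -5*31*7 = -155*7 = -1085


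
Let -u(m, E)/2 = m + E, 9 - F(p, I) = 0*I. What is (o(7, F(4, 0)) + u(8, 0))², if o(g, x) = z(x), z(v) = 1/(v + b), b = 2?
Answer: 30625/121 ≈ 253.10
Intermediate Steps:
z(v) = 1/(2 + v) (z(v) = 1/(v + 2) = 1/(2 + v))
F(p, I) = 9 (F(p, I) = 9 - 0*I = 9 - 1*0 = 9 + 0 = 9)
u(m, E) = -2*E - 2*m (u(m, E) = -2*(m + E) = -2*(E + m) = -2*E - 2*m)
o(g, x) = 1/(2 + x)
(o(7, F(4, 0)) + u(8, 0))² = (1/(2 + 9) + (-2*0 - 2*8))² = (1/11 + (0 - 16))² = (1/11 - 16)² = (-175/11)² = 30625/121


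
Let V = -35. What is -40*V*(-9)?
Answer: -12600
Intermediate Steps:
-40*V*(-9) = -40*(-35)*(-9) = 1400*(-9) = -12600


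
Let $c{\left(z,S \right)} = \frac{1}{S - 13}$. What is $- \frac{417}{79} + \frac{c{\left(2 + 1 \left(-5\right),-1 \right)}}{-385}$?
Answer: $- \frac{2247551}{425810} \approx -5.2783$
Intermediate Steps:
$c{\left(z,S \right)} = \frac{1}{-13 + S}$
$- \frac{417}{79} + \frac{c{\left(2 + 1 \left(-5\right),-1 \right)}}{-385} = - \frac{417}{79} + \frac{1}{\left(-13 - 1\right) \left(-385\right)} = \left(-417\right) \frac{1}{79} + \frac{1}{-14} \left(- \frac{1}{385}\right) = - \frac{417}{79} - - \frac{1}{5390} = - \frac{417}{79} + \frac{1}{5390} = - \frac{2247551}{425810}$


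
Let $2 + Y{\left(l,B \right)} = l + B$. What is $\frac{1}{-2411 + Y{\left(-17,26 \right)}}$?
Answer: $- \frac{1}{2404} \approx -0.00041597$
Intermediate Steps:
$Y{\left(l,B \right)} = -2 + B + l$ ($Y{\left(l,B \right)} = -2 + \left(l + B\right) = -2 + \left(B + l\right) = -2 + B + l$)
$\frac{1}{-2411 + Y{\left(-17,26 \right)}} = \frac{1}{-2411 - -7} = \frac{1}{-2411 + 7} = \frac{1}{-2404} = - \frac{1}{2404}$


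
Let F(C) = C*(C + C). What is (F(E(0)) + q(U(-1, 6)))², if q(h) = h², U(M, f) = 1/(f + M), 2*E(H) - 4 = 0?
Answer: 40401/625 ≈ 64.642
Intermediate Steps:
E(H) = 2 (E(H) = 2 + (½)*0 = 2 + 0 = 2)
F(C) = 2*C² (F(C) = C*(2*C) = 2*C²)
U(M, f) = 1/(M + f)
(F(E(0)) + q(U(-1, 6)))² = (2*2² + (1/(-1 + 6))²)² = (2*4 + (1/5)²)² = (8 + (⅕)²)² = (8 + 1/25)² = (201/25)² = 40401/625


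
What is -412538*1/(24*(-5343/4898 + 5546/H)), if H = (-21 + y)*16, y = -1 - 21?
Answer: 6206162738/3304317 ≈ 1878.2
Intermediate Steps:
y = -22
H = -688 (H = (-21 - 22)*16 = -43*16 = -688)
-412538*1/(24*(-5343/4898 + 5546/H)) = -412538*1/(24*(-5343/4898 + 5546/(-688))) = -412538*1/(24*(-5343*1/4898 + 5546*(-1/688))) = -412538*1/(24*(-5343/4898 - 2773/344)) = -412538/(24*(-7710073/842456)) = -412538/(-23130219/105307) = -412538*(-105307/23130219) = 6206162738/3304317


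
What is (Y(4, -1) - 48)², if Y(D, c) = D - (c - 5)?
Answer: 1444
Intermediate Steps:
Y(D, c) = 5 + D - c (Y(D, c) = D - (-5 + c) = D + (5 - c) = 5 + D - c)
(Y(4, -1) - 48)² = ((5 + 4 - 1*(-1)) - 48)² = ((5 + 4 + 1) - 48)² = (10 - 48)² = (-38)² = 1444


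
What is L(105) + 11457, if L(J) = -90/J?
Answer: 80193/7 ≈ 11456.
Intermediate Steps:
L(105) + 11457 = -90/105 + 11457 = -90*1/105 + 11457 = -6/7 + 11457 = 80193/7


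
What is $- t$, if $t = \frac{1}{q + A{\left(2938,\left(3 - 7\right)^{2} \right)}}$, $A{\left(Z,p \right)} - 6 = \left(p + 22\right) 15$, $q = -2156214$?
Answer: $\frac{1}{2155638} \approx 4.639 \cdot 10^{-7}$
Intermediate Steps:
$A{\left(Z,p \right)} = 336 + 15 p$ ($A{\left(Z,p \right)} = 6 + \left(p + 22\right) 15 = 6 + \left(22 + p\right) 15 = 6 + \left(330 + 15 p\right) = 336 + 15 p$)
$t = - \frac{1}{2155638}$ ($t = \frac{1}{-2156214 + \left(336 + 15 \left(3 - 7\right)^{2}\right)} = \frac{1}{-2156214 + \left(336 + 15 \left(-4\right)^{2}\right)} = \frac{1}{-2156214 + \left(336 + 15 \cdot 16\right)} = \frac{1}{-2156214 + \left(336 + 240\right)} = \frac{1}{-2156214 + 576} = \frac{1}{-2155638} = - \frac{1}{2155638} \approx -4.639 \cdot 10^{-7}$)
$- t = \left(-1\right) \left(- \frac{1}{2155638}\right) = \frac{1}{2155638}$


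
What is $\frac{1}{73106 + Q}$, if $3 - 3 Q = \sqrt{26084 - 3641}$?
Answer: $\frac{219321}{16033892866} + \frac{\sqrt{22443}}{16033892866} \approx 1.3688 \cdot 10^{-5}$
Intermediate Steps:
$Q = 1 - \frac{\sqrt{22443}}{3}$ ($Q = 1 - \frac{\sqrt{26084 - 3641}}{3} = 1 - \frac{\sqrt{22443}}{3} \approx -48.937$)
$\frac{1}{73106 + Q} = \frac{1}{73106 + \left(1 - \frac{\sqrt{22443}}{3}\right)} = \frac{1}{73107 - \frac{\sqrt{22443}}{3}}$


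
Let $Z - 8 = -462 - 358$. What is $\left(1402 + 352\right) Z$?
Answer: $-1424248$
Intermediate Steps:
$Z = -812$ ($Z = 8 - 820 = -812$)
$\left(1402 + 352\right) Z = \left(1402 + 352\right) \left(-812\right) = 1754 \left(-812\right) = -1424248$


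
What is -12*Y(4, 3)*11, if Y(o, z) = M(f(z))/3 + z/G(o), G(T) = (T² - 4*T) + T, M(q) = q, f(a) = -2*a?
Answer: 165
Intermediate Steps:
f(a) = -2*a
G(T) = T² - 3*T
Y(o, z) = -2*z/3 + z/(o*(-3 + o)) (Y(o, z) = -2*z/3 + z/((o*(-3 + o))) = -2*z*(⅓) + z*(1/(o*(-3 + o))) = -2*z/3 + z/(o*(-3 + o)))
-12*Y(4, 3)*11 = -4*3*(3 - 2*4*(-3 + 4))/(4*(-3 + 4))*11 = -4*3*(3 - 2*4*1)/(4*1)*11 = -4*3*(3 - 8)/4*11 = -4*3*(-5)/4*11 = -12*(-5/4)*11 = 15*11 = 165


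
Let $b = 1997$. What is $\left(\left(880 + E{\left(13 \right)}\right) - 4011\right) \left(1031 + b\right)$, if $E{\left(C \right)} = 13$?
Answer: $-9441304$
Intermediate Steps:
$\left(\left(880 + E{\left(13 \right)}\right) - 4011\right) \left(1031 + b\right) = \left(\left(880 + 13\right) - 4011\right) \left(1031 + 1997\right) = \left(893 - 4011\right) 3028 = \left(-3118\right) 3028 = -9441304$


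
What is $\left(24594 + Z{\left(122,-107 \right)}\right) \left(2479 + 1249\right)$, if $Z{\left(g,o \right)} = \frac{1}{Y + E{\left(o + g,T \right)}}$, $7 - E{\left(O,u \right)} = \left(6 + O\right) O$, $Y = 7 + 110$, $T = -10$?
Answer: $\frac{17512104784}{191} \approx 9.1686 \cdot 10^{7}$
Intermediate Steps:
$Y = 117$
$E{\left(O,u \right)} = 7 - O \left(6 + O\right)$ ($E{\left(O,u \right)} = 7 - \left(6 + O\right) O = 7 - O \left(6 + O\right)$)
$Z{\left(g,o \right)} = \frac{1}{124 - \left(g + o\right)^{2} - 6 g - 6 o}$ ($Z{\left(g,o \right)} = \frac{1}{117 - \left(-7 + \left(o + g\right)^{2} + 6 \left(o + g\right)\right)} = \frac{1}{117 - \left(-7 + \left(g + o\right)^{2} + 6 \left(g + o\right)\right)} = \frac{1}{117 - \left(-7 + \left(g + o\right)^{2} + 6 g + 6 o\right)} = \frac{1}{124 - \left(g + o\right)^{2} - 6 g - 6 o}$)
$\left(24594 + Z{\left(122,-107 \right)}\right) \left(2479 + 1249\right) = \left(24594 - \frac{1}{-124 + \left(122 - 107\right)^{2} + 6 \cdot 122 + 6 \left(-107\right)}\right) \left(2479 + 1249\right) = \left(24594 - \frac{1}{-124 + 15^{2} + 732 - 642}\right) 3728 = \left(24594 - \frac{1}{-124 + 225 + 732 - 642}\right) 3728 = \left(24594 - \frac{1}{191}\right) 3728 = \frac{4697453}{191} \cdot 3728 = \frac{17512104784}{191}$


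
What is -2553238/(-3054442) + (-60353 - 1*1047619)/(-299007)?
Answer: 230426235905/50738863283 ≈ 4.5414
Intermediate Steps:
-2553238/(-3054442) + (-60353 - 1*1047619)/(-299007) = -2553238*(-1/3054442) + (-60353 - 1047619)*(-1/299007) = 1276619/1527221 - 1107972*(-1/299007) = 1276619/1527221 + 123108/33223 = 230426235905/50738863283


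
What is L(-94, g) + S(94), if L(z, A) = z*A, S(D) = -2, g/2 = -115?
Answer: 21618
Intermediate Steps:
g = -230 (g = 2*(-115) = -230)
L(z, A) = A*z
L(-94, g) + S(94) = -230*(-94) - 2 = 21620 - 2 = 21618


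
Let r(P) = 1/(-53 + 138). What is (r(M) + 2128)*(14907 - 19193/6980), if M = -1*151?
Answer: 18817351958627/593300 ≈ 3.1716e+7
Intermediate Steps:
M = -151
r(P) = 1/85
(r(M) + 2128)*(14907 - 19193/6980) = (1/85 + 2128)*(14907 - 19193/6980) = 180881*(14907 - 19193*1/6980)/85 = 180881*(14907 - 19193/6980)/85 = (180881/85)*(104031667/6980) = 18817351958627/593300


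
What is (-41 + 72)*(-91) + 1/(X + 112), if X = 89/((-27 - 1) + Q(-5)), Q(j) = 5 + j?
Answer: -8595559/3047 ≈ -2821.0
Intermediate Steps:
X = -89/28 (X = 89/((-27 - 1) + (5 - 5)) = 89/(-28 + 0) = 89/(-28) = 89*(-1/28) = -89/28 ≈ -3.1786)
(-41 + 72)*(-91) + 1/(X + 112) = (-41 + 72)*(-91) + 1/(-89/28 + 112) = 31*(-91) + 1/(3047/28) = -2821 + 28/3047 = -8595559/3047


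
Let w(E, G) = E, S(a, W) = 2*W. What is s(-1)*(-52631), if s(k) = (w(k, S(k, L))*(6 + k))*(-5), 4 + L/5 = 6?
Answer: -1315775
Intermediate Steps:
L = 10 (L = -20 + 5*6 = -20 + 30 = 10)
s(k) = -5*k*(6 + k) (s(k) = (k*(6 + k))*(-5) = -5*k*(6 + k))
s(-1)*(-52631) = -5*(-1)*(6 - 1)*(-52631) = -5*(-1)*5*(-52631) = 25*(-52631) = -1315775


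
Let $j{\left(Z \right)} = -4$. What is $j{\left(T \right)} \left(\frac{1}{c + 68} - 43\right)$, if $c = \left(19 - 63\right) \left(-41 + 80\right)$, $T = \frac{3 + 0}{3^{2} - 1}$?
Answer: $\frac{70865}{412} \approx 172.0$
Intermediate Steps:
$T = \frac{3}{8}$ ($T = \frac{3}{9 - 1} = \frac{3}{8} \approx 0.375$)
$c = -1716$ ($c = \left(-44\right) 39 = -1716$)
$j{\left(T \right)} \left(\frac{1}{c + 68} - 43\right) = - 4 \left(\frac{1}{-1716 + 68} - 43\right) = - 4 \left(\frac{1}{-1648} - 43\right) = - 4 \left(- \frac{1}{1648} - 43\right) = \left(-4\right) \left(- \frac{70865}{1648}\right) = \frac{70865}{412}$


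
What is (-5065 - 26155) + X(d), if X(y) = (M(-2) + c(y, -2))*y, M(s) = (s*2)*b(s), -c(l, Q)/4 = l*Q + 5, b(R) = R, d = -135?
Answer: 116200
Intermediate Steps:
c(l, Q) = -20 - 4*Q*l (c(l, Q) = -4*(l*Q + 5) = -4*(Q*l + 5) = -4*(5 + Q*l) = -20 - 4*Q*l)
M(s) = 2*s² (M(s) = (s*2)*s = (2*s)*s = 2*s²)
X(y) = y*(-12 + 8*y) (X(y) = (2*(-2)² + (-20 - 4*(-2)*y))*y = (2*4 + (-20 + 8*y))*y = (8 + (-20 + 8*y))*y = (-12 + 8*y)*y = y*(-12 + 8*y))
(-5065 - 26155) + X(d) = (-5065 - 26155) + 4*(-135)*(-3 + 2*(-135)) = -31220 + 4*(-135)*(-3 - 270) = -31220 + 4*(-135)*(-273) = -31220 + 147420 = 116200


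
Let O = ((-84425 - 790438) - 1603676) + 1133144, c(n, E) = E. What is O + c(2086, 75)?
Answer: -1345320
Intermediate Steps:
O = -1345395 (O = (-874863 - 1603676) + 1133144 = -2478539 + 1133144 = -1345395)
O + c(2086, 75) = -1345395 + 75 = -1345320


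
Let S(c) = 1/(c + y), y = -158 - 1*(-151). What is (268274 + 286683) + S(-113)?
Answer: 66594839/120 ≈ 5.5496e+5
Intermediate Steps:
y = -7 (y = -158 + 151 = -7)
S(c) = 1/(-7 + c) (S(c) = 1/(c - 7) = 1/(-7 + c))
(268274 + 286683) + S(-113) = (268274 + 286683) + 1/(-7 - 113) = 554957 + 1/(-120) = 554957 - 1/120 = 66594839/120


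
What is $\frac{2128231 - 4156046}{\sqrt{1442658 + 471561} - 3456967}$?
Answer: $\frac{1402017907421}{2390123784974} + \frac{1216689 \sqrt{212691}}{2390123784974} \approx 0.58682$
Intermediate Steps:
$\frac{2128231 - 4156046}{\sqrt{1442658 + 471561} - 3456967} = - \frac{2027815}{\sqrt{1914219} - 3456967} = - \frac{2027815}{3 \sqrt{212691} - 3456967} = - \frac{2027815}{-3456967 + 3 \sqrt{212691}}$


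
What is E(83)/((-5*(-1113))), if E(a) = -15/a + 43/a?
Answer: 4/65985 ≈ 6.0620e-5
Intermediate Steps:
E(a) = 28/a
E(83)/((-5*(-1113))) = (28/83)/((-5*(-1113))) = (28*(1/83))/5565 = (28/83)*(1/5565) = 4/65985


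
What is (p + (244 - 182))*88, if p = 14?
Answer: 6688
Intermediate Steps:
(p + (244 - 182))*88 = (14 + (244 - 182))*88 = (14 + 62)*88 = 76*88 = 6688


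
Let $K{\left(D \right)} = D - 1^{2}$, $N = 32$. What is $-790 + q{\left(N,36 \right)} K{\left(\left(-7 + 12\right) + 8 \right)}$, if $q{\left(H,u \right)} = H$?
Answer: $-406$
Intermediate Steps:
$K{\left(D \right)} = -1 + D$ ($K{\left(D \right)} = D - 1 = -1 + D$)
$-790 + q{\left(N,36 \right)} K{\left(\left(-7 + 12\right) + 8 \right)} = -790 + 32 \left(-1 + \left(\left(-7 + 12\right) + 8\right)\right) = -790 + 32 \left(-1 + \left(5 + 8\right)\right) = -790 + 32 \left(-1 + 13\right) = -790 + 32 \cdot 12 = -790 + 384 = -406$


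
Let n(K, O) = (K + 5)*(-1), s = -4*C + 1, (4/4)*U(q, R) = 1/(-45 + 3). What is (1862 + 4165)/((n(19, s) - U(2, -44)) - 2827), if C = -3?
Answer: -253134/119741 ≈ -2.1140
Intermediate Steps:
U(q, R) = -1/42 (U(q, R) = 1/(-45 + 3) = 1/(-42) = -1/42)
s = 13 (s = -4*(-3) + 1 = 12 + 1 = 13)
n(K, O) = -5 - K (n(K, O) = (5 + K)*(-1) = -5 - K)
(1862 + 4165)/((n(19, s) - U(2, -44)) - 2827) = (1862 + 4165)/(((-5 - 1*19) - 1*(-1/42)) - 2827) = 6027/(((-5 - 19) + 1/42) - 2827) = 6027/((-24 + 1/42) - 2827) = 6027/(-1007/42 - 2827) = 6027/(-119741/42) = 6027*(-42/119741) = -253134/119741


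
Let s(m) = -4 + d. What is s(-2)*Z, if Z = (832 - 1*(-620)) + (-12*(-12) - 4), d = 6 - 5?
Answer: -4776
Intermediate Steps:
d = 1
s(m) = -3 (s(m) = -4 + 1 = -3)
Z = 1592 (Z = (832 + 620) + (144 - 4) = 1452 + 140 = 1592)
s(-2)*Z = -3*1592 = -4776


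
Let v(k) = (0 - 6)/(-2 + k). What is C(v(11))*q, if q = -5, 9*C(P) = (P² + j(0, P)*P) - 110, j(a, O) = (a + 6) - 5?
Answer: 4960/81 ≈ 61.235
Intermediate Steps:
j(a, O) = 1 + a (j(a, O) = (6 + a) - 5 = 1 + a)
v(k) = -6/(-2 + k)
C(P) = -110/9 + P/9 + P²/9 (C(P) = ((P² + (1 + 0)*P) - 110)/9 = ((P² + 1*P) - 110)/9 = ((P² + P) - 110)/9 = ((P + P²) - 110)/9 = (-110 + P + P²)/9 = -110/9 + P/9 + P²/9)
C(v(11))*q = (-110/9 + (-6/(-2 + 11))/9 + (-6/(-2 + 11))²/9)*(-5) = (-110/9 + (-6/9)/9 + (-6/9)²/9)*(-5) = (-110/9 + (-6*⅑)/9 + (-6*⅑)²/9)*(-5) = (-110/9 + (⅑)*(-⅔) + (-⅔)²/9)*(-5) = (-110/9 - 2/27 + (⅑)*(4/9))*(-5) = (-110/9 - 2/27 + 4/81)*(-5) = -992/81*(-5) = 4960/81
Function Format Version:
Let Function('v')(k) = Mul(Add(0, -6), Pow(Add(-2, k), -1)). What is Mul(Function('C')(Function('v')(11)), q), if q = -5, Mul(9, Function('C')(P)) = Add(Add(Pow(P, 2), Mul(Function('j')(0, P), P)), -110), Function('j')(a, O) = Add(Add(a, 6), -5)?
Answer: Rational(4960, 81) ≈ 61.235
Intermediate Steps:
Function('j')(a, O) = Add(1, a) (Function('j')(a, O) = Add(Add(6, a), -5) = Add(1, a))
Function('v')(k) = Mul(-6, Pow(Add(-2, k), -1))
Function('C')(P) = Add(Rational(-110, 9), Mul(Rational(1, 9), P), Mul(Rational(1, 9), Pow(P, 2))) (Function('C')(P) = Mul(Rational(1, 9), Add(Add(Pow(P, 2), Mul(Add(1, 0), P)), -110)) = Mul(Rational(1, 9), Add(Add(Pow(P, 2), Mul(1, P)), -110)) = Mul(Rational(1, 9), Add(Add(Pow(P, 2), P), -110)) = Mul(Rational(1, 9), Add(Add(P, Pow(P, 2)), -110)) = Mul(Rational(1, 9), Add(-110, P, Pow(P, 2))) = Add(Rational(-110, 9), Mul(Rational(1, 9), P), Mul(Rational(1, 9), Pow(P, 2))))
Mul(Function('C')(Function('v')(11)), q) = Mul(Add(Rational(-110, 9), Mul(Rational(1, 9), Mul(-6, Pow(Add(-2, 11), -1))), Mul(Rational(1, 9), Pow(Mul(-6, Pow(Add(-2, 11), -1)), 2))), -5) = Mul(Add(Rational(-110, 9), Mul(Rational(1, 9), Mul(-6, Pow(9, -1))), Mul(Rational(1, 9), Pow(Mul(-6, Pow(9, -1)), 2))), -5) = Mul(Add(Rational(-110, 9), Mul(Rational(1, 9), Mul(-6, Rational(1, 9))), Mul(Rational(1, 9), Pow(Mul(-6, Rational(1, 9)), 2))), -5) = Mul(Add(Rational(-110, 9), Mul(Rational(1, 9), Rational(-2, 3)), Mul(Rational(1, 9), Pow(Rational(-2, 3), 2))), -5) = Mul(Add(Rational(-110, 9), Rational(-2, 27), Mul(Rational(1, 9), Rational(4, 9))), -5) = Mul(Add(Rational(-110, 9), Rational(-2, 27), Rational(4, 81)), -5) = Mul(Rational(-992, 81), -5) = Rational(4960, 81)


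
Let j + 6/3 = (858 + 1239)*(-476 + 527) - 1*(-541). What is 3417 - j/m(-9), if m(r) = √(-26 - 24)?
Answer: 3417 + 53743*I*√2/5 ≈ 3417.0 + 15201.0*I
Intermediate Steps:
m(r) = 5*I*√2 (m(r) = √(-50) = 5*I*√2)
j = 107486 (j = -2 + ((858 + 1239)*(-476 + 527) - 1*(-541)) = -2 + (2097*51 + 541) = -2 + (106947 + 541) = -2 + 107488 = 107486)
3417 - j/m(-9) = 3417 - 107486/(5*I*√2) = 3417 - 107486*(-I*√2/10) = 3417 - (-53743)*I*√2/5 = 3417 + 53743*I*√2/5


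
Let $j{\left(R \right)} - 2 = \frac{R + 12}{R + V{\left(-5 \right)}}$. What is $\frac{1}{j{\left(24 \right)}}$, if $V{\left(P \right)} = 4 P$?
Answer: $\frac{1}{11} \approx 0.090909$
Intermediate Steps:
$j{\left(R \right)} = 2 + \frac{12 + R}{-20 + R}$ ($j{\left(R \right)} = 2 + \frac{R + 12}{R + 4 \left(-5\right)} = 2 + \frac{12 + R}{R - 20} = 2 + \frac{12 + R}{-20 + R}$)
$\frac{1}{j{\left(24 \right)}} = \frac{1}{\frac{1}{-20 + 24} \left(-28 + 3 \cdot 24\right)} = \frac{1}{\frac{1}{4} \left(-28 + 72\right)} = \frac{1}{\frac{1}{4} \cdot 44} = \frac{1}{11}$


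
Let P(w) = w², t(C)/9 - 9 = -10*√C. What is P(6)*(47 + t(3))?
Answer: 4608 - 3240*√3 ≈ -1003.8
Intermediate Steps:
t(C) = 81 - 90*√C (t(C) = 81 + 9*(-10*√C) = 81 - 90*√C)
P(6)*(47 + t(3)) = 6²*(47 + (81 - 90*√3)) = 36*(128 - 90*√3) = 4608 - 3240*√3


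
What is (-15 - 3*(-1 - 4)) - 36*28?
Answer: -1008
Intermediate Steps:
(-15 - 3*(-1 - 4)) - 36*28 = (-15 - 3*(-5)) - 1008 = (-15 + 15) - 1008 = 0 - 1008 = -1008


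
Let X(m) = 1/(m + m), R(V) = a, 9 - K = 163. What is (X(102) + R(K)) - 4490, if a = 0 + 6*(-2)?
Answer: -918407/204 ≈ -4502.0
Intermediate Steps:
K = -154 (K = 9 - 1*163 = 9 - 163 = -154)
a = -12 (a = 0 - 12 = -12)
R(V) = -12
X(m) = 1/(2*m)
(X(102) + R(K)) - 4490 = ((½)/102 - 12) - 4490 = ((½)*(1/102) - 12) - 4490 = (1/204 - 12) - 4490 = -2447/204 - 4490 = -918407/204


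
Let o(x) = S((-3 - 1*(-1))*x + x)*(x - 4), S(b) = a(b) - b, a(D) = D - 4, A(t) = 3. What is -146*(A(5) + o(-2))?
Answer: -3942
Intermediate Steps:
a(D) = -4 + D
S(b) = -4 (S(b) = (-4 + b) - b = -4)
o(x) = 16 - 4*x (o(x) = -4*(x - 4) = -4*(-4 + x) = 16 - 4*x)
-146*(A(5) + o(-2)) = -146*(3 + (16 - 4*(-2))) = -146*(3 + (16 + 8)) = -146*(3 + 24) = -146*27 = -3942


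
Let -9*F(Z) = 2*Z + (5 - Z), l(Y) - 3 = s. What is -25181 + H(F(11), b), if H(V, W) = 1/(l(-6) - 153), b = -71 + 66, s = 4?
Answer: -3676427/146 ≈ -25181.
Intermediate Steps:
l(Y) = 7 (l(Y) = 3 + 4 = 7)
b = -5
F(Z) = -5/9 - Z/9 (F(Z) = -(2*Z + (5 - Z))/9 = -(5 + Z)/9 = -5/9 - Z/9)
H(V, W) = -1/146 (H(V, W) = 1/(7 - 153) = 1/(-146) = -1/146)
-25181 + H(F(11), b) = -25181 - 1/146 = -3676427/146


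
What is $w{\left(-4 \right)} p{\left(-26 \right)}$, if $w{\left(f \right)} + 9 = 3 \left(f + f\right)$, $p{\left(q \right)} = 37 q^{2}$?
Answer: $-825396$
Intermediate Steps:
$w{\left(f \right)} = -9 + 6 f$ ($w{\left(f \right)} = -9 + 3 \left(f + f\right) = -9 + 3 \cdot 2 f = -9 + 6 f$)
$w{\left(-4 \right)} p{\left(-26 \right)} = \left(-9 + 6 \left(-4\right)\right) 37 \left(-26\right)^{2} = \left(-9 - 24\right) 37 \cdot 676 = \left(-33\right) 25012 = -825396$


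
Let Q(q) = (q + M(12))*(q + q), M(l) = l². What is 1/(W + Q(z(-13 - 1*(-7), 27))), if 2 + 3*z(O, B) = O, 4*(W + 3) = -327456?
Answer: -9/743587 ≈ -1.2103e-5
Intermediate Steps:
W = -81867 (W = -3 + (¼)*(-327456) = -3 - 81864 = -81867)
z(O, B) = -⅔ + O/3
Q(q) = 2*q*(144 + q) (Q(q) = (q + 12²)*(q + q) = (q + 144)*(2*q) = (144 + q)*(2*q) = 2*q*(144 + q))
1/(W + Q(z(-13 - 1*(-7), 27))) = 1/(-81867 + 2*(-⅔ + (-13 - 1*(-7))/3)*(144 + (-⅔ + (-13 - 1*(-7))/3))) = 1/(-81867 + 2*(-⅔ + (-13 + 7)/3)*(144 + (-⅔ + (-13 + 7)/3))) = 1/(-81867 + 2*(-⅔ + (⅓)*(-6))*(144 + (-⅔ + (⅓)*(-6)))) = 1/(-81867 + 2*(-⅔ - 2)*(144 + (-⅔ - 2))) = 1/(-81867 + 2*(-8/3)*(144 - 8/3)) = 1/(-81867 + 2*(-8/3)*(424/3)) = 1/(-81867 - 6784/9) = 1/(-743587/9) = -9/743587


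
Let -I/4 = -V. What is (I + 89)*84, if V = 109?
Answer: 44100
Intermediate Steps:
I = 436 (I = -(-4)*109 = -4*(-109) = 436)
(I + 89)*84 = (436 + 89)*84 = 525*84 = 44100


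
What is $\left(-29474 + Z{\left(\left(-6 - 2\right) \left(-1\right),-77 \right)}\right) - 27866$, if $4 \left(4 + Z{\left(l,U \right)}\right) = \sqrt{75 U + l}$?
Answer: $-57344 + \frac{i \sqrt{5767}}{4} \approx -57344.0 + 18.985 i$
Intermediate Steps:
$Z{\left(l,U \right)} = -4 + \frac{\sqrt{l + 75 U}}{4}$ ($Z{\left(l,U \right)} = -4 + \frac{\sqrt{75 U + l}}{4} = -4 + \frac{\sqrt{l + 75 U}}{4}$)
$\left(-29474 + Z{\left(\left(-6 - 2\right) \left(-1\right),-77 \right)}\right) - 27866 = \left(-29474 - \left(4 - \frac{\sqrt{\left(-6 - 2\right) \left(-1\right) + 75 \left(-77\right)}}{4}\right)\right) - 27866 = \left(-29474 - \left(4 - \frac{\sqrt{\left(-8\right) \left(-1\right) - 5775}}{4}\right)\right) - 27866 = \left(-29474 - \left(4 - \frac{\sqrt{8 - 5775}}{4}\right)\right) - 27866 = \left(-29474 - \left(4 - \frac{\sqrt{-5767}}{4}\right)\right) - 27866 = \left(-29474 - \left(4 - \frac{i \sqrt{5767}}{4}\right)\right) - 27866 = \left(-29478 + \frac{i \sqrt{5767}}{4}\right) - 27866 = -57344 + \frac{i \sqrt{5767}}{4}$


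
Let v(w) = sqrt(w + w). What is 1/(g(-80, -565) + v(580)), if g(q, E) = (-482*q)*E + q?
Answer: -544662/11866267769731 - sqrt(290)/237325355394620 ≈ -4.5900e-8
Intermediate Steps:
v(w) = sqrt(2)*sqrt(w) (v(w) = sqrt(2*w) = sqrt(2)*sqrt(w))
g(q, E) = q - 482*E*q (g(q, E) = -482*E*q + q = q - 482*E*q)
1/(g(-80, -565) + v(580)) = 1/(-80*(1 - 482*(-565)) + sqrt(2)*sqrt(580)) = 1/(-80*(1 + 272330) + sqrt(2)*(2*sqrt(145))) = 1/(-80*272331 + 2*sqrt(290)) = 1/(-21786480 + 2*sqrt(290))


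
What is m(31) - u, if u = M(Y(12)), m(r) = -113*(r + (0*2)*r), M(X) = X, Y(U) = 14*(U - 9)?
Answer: -3545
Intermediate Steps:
Y(U) = -126 + 14*U (Y(U) = 14*(-9 + U) = -126 + 14*U)
m(r) = -113*r (m(r) = -113*(r + 0*r) = -113*(r + 0) = -113*r)
u = 42 (u = -126 + 14*12 = -126 + 168 = 42)
m(31) - u = -113*31 - 1*42 = -3503 - 42 = -3545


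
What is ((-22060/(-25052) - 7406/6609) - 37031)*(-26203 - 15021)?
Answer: 63188282056895680/41392167 ≈ 1.5266e+9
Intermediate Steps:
((-22060/(-25052) - 7406/6609) - 37031)*(-26203 - 15021) = ((-22060*(-1/25052) - 7406*1/6609) - 37031)*(-41224) = ((5515/6263 - 7406/6609) - 37031)*(-41224) = (-9935143/41392167 - 37031)*(-41224) = -1532803271320/41392167*(-41224) = 63188282056895680/41392167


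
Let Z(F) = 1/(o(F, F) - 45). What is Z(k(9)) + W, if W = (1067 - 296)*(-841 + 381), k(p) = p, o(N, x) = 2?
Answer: -15250381/43 ≈ -3.5466e+5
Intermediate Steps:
W = -354660 (W = 771*(-460) = -354660)
Z(F) = -1/43 (Z(F) = 1/(2 - 45) = 1/(-43) = -1/43)
Z(k(9)) + W = -1/43 - 354660 = -15250381/43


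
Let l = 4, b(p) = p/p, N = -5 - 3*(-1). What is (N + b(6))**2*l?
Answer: 4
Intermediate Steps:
N = -2 (N = -5 + 3 = -2)
b(p) = 1
(N + b(6))**2*l = (-2 + 1)**2*4 = (-1)**2*4 = 1*4 = 4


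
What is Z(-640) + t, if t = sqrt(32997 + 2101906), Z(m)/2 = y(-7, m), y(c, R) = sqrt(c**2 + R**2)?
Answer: sqrt(2134903) + 2*sqrt(409649) ≈ 2741.2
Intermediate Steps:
y(c, R) = sqrt(R**2 + c**2)
Z(m) = 2*sqrt(49 + m**2) (Z(m) = 2*sqrt(m**2 + (-7)**2) = 2*sqrt(m**2 + 49) = 2*sqrt(49 + m**2))
t = sqrt(2134903) ≈ 1461.1
Z(-640) + t = 2*sqrt(49 + (-640)**2) + sqrt(2134903) = 2*sqrt(49 + 409600) + sqrt(2134903) = 2*sqrt(409649) + sqrt(2134903) = sqrt(2134903) + 2*sqrt(409649)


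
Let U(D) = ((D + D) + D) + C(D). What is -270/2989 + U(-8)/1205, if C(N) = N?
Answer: -420998/3601745 ≈ -0.11689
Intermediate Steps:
U(D) = 4*D (U(D) = ((D + D) + D) + D = (2*D + D) + D = 3*D + D = 4*D)
-270/2989 + U(-8)/1205 = -270/2989 + (4*(-8))/1205 = -270*1/2989 - 32*1/1205 = -270/2989 - 32/1205 = -420998/3601745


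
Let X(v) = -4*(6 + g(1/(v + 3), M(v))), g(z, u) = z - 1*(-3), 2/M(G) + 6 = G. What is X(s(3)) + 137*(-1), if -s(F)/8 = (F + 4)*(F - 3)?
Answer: -523/3 ≈ -174.33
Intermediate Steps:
M(G) = 2/(-6 + G)
s(F) = -8*(-3 + F)*(4 + F) (s(F) = -8*(F + 4)*(F - 3) = -8*(4 + F)*(-3 + F) = -8*(-3 + F)*(4 + F))
g(z, u) = 3 + z (g(z, u) = z + 3 = 3 + z)
X(v) = -36 - 4/(3 + v) (X(v) = -4*(6 + (3 + 1/(v + 3))) = -4*(6 + (3 + 1/(3 + v))) = -4*(9 + 1/(3 + v)) = -36 - 4/(3 + v))
X(s(3)) + 137*(-1) = 4*(-28 - 9*(96 - 8*3 - 8*3²))/(3 + (96 - 8*3 - 8*3²)) + 137*(-1) = 4*(-28 - 9*(96 - 24 - 8*9))/(3 + (96 - 24 - 8*9)) - 137 = 4*(-28 - 9*(96 - 24 - 72))/(3 + (96 - 24 - 72)) - 137 = 4*(-28 - 9*0)/(3 + 0) - 137 = 4*(-28 + 0)/3 - 137 = 4*(⅓)*(-28) - 137 = -112/3 - 137 = -523/3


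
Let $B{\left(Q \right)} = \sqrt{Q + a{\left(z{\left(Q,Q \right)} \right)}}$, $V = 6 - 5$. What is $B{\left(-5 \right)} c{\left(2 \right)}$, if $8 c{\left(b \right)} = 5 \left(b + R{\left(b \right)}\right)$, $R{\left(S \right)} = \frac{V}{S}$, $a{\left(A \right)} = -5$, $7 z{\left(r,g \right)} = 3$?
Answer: $\frac{25 i \sqrt{10}}{16} \approx 4.9411 i$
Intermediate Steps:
$z{\left(r,g \right)} = \frac{3}{7}$ ($z{\left(r,g \right)} = \frac{1}{7} \cdot 3 = \frac{3}{7}$)
$V = 1$ ($V = 6 - 5 = 1$)
$R{\left(S \right)} = \frac{1}{S}$ ($R{\left(S \right)} = 1 \frac{1}{S} = \frac{1}{S}$)
$B{\left(Q \right)} = \sqrt{-5 + Q}$ ($B{\left(Q \right)} = \sqrt{Q - 5} = \sqrt{-5 + Q}$)
$c{\left(b \right)} = \frac{5 b}{8} + \frac{5}{8 b}$ ($c{\left(b \right)} = \frac{5 \left(b + \frac{1}{b}\right)}{8} = \frac{5 b + \frac{5}{b}}{8} = \frac{5 b}{8} + \frac{5}{8 b}$)
$B{\left(-5 \right)} c{\left(2 \right)} = \sqrt{-5 - 5} \frac{5 \left(1 + 2^{2}\right)}{8 \cdot 2} = \sqrt{-10} \cdot \frac{5}{8} \cdot \frac{1}{2} \left(1 + 4\right) = i \sqrt{10} \cdot \frac{5}{8} \cdot \frac{1}{2} \cdot 5 = i \sqrt{10} \cdot \frac{25}{16} = \frac{25 i \sqrt{10}}{16}$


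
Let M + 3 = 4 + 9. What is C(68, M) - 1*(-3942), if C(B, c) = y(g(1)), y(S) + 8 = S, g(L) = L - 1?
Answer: 3934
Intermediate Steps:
g(L) = -1 + L
M = 10 (M = -3 + (4 + 9) = -3 + 13 = 10)
y(S) = -8 + S
C(B, c) = -8 (C(B, c) = -8 + (-1 + 1) = -8 + 0 = -8)
C(68, M) - 1*(-3942) = -8 - 1*(-3942) = -8 + 3942 = 3934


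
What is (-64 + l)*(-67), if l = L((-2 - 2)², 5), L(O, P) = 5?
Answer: 3953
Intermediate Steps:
l = 5
(-64 + l)*(-67) = (-64 + 5)*(-67) = -59*(-67) = 3953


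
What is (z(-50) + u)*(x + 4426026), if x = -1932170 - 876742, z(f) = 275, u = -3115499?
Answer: -5037672343536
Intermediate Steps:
x = -2808912
(z(-50) + u)*(x + 4426026) = (275 - 3115499)*(-2808912 + 4426026) = -3115224*1617114 = -5037672343536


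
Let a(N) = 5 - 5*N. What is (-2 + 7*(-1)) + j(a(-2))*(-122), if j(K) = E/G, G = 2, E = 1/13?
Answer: -178/13 ≈ -13.692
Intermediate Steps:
E = 1/13 ≈ 0.076923
j(K) = 1/26 (j(K) = (1/13)/2 = (1/13)*(½) = 1/26)
(-2 + 7*(-1)) + j(a(-2))*(-122) = (-2 + 7*(-1)) + (1/26)*(-122) = (-2 - 7) - 61/13 = -9 - 61/13 = -178/13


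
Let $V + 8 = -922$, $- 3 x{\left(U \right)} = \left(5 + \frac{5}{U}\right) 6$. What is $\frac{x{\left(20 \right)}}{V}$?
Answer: $\frac{7}{620} \approx 0.01129$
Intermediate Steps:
$x{\left(U \right)} = -10 - \frac{10}{U}$ ($x{\left(U \right)} = - \frac{\left(5 + \frac{5}{U}\right) 6}{3} = - \frac{30 + \frac{30}{U}}{3} = -10 - \frac{10}{U}$)
$V = -930$ ($V = -8 - 922 = -930$)
$\frac{x{\left(20 \right)}}{V} = \frac{-10 - \frac{10}{20}}{-930} = \left(-10 - \frac{1}{2}\right) \left(- \frac{1}{930}\right) = \left(- \frac{21}{2}\right) \left(- \frac{1}{930}\right) = \frac{7}{620}$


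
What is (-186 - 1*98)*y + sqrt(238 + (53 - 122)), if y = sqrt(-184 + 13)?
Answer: 13 - 852*I*sqrt(19) ≈ 13.0 - 3713.8*I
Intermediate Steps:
y = 3*I*sqrt(19) (y = sqrt(-171) = 3*I*sqrt(19) ≈ 13.077*I)
(-186 - 1*98)*y + sqrt(238 + (53 - 122)) = (-186 - 1*98)*(3*I*sqrt(19)) + sqrt(238 + (53 - 122)) = (-186 - 98)*(3*I*sqrt(19)) + sqrt(238 - 69) = -852*I*sqrt(19) + sqrt(169) = -852*I*sqrt(19) + 13 = 13 - 852*I*sqrt(19)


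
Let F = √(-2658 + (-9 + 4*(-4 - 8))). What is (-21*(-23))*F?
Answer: 483*I*√2715 ≈ 25167.0*I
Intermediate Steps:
F = I*√2715 (F = √(-2658 + (-9 + 4*(-12))) = √(-2658 + (-9 - 48)) = √(-2658 - 57) = √(-2715) = I*√2715 ≈ 52.106*I)
(-21*(-23))*F = (-21*(-23))*(I*√2715) = 483*(I*√2715) = 483*I*√2715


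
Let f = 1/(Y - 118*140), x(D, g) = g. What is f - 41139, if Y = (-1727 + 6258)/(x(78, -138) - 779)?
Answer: -623394530486/15153371 ≈ -41139.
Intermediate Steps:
Y = -4531/917 (Y = (-1727 + 6258)/(-138 - 779) = 4531/(-917) = 4531*(-1/917) = -4531/917 ≈ -4.9411)
f = -917/15153371 (f = 1/(-4531/917 - 118*140) = 1/(-4531/917 - 16520) = 1/(-15153371/917) = -917/15153371 ≈ -6.0515e-5)
f - 41139 = -917/15153371 - 41139 = -623394530486/15153371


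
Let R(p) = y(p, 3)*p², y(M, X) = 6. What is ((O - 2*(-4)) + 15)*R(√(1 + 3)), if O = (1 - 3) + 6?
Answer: 648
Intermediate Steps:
O = 4 (O = -2 + 6 = 4)
R(p) = 6*p²
((O - 2*(-4)) + 15)*R(√(1 + 3)) = ((4 - 2*(-4)) + 15)*(6*(√(1 + 3))²) = ((4 + 8) + 15)*(6*(√4)²) = (12 + 15)*(6*2²) = 27*(6*4) = 27*24 = 648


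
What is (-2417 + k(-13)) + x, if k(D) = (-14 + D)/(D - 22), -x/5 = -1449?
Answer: 169007/35 ≈ 4828.8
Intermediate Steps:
x = 7245 (x = -5*(-1449) = 7245)
k(D) = (-14 + D)/(-22 + D)
(-2417 + k(-13)) + x = (-2417 + (-14 - 13)/(-22 - 13)) + 7245 = (-2417 - 27/(-35)) + 7245 = (-2417 - 1/35*(-27)) + 7245 = (-2417 + 27/35) + 7245 = -84568/35 + 7245 = 169007/35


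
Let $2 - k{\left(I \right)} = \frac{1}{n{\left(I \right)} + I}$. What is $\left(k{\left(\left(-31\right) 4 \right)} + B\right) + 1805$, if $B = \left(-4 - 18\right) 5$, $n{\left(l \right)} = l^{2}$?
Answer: $\frac{25882643}{15252} \approx 1697.0$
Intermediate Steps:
$k{\left(I \right)} = 2 - \frac{1}{I + I^{2}}$ ($k{\left(I \right)} = 2 - \frac{1}{I^{2} + I} = 2 - \frac{1}{I + I^{2}}$)
$B = -110$ ($B = \left(-22\right) 5 = -110$)
$\left(k{\left(\left(-31\right) 4 \right)} + B\right) + 1805 = \left(\frac{-1 + 2 \left(\left(-31\right) 4\right) + 2 \left(\left(-31\right) 4\right)^{2}}{\left(-31\right) 4 \left(1 - 124\right)} - 110\right) + 1805 = \left(\frac{-1 + 2 \left(-124\right) + 2 \left(-124\right)^{2}}{\left(-124\right) \left(1 - 124\right)} - 110\right) + 1805 = \left(- \frac{-1 - 248 + 2 \cdot 15376}{124 \left(-123\right)} - 110\right) + 1805 = \left(\left(- \frac{1}{124}\right) \left(- \frac{1}{123}\right) \left(-1 - 248 + 30752\right) - 110\right) + 1805 = \left(\left(- \frac{1}{124}\right) \left(- \frac{1}{123}\right) 30503 - 110\right) + 1805 = \left(\frac{30503}{15252} - 110\right) + 1805 = - \frac{1647217}{15252} + 1805 = \frac{25882643}{15252}$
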